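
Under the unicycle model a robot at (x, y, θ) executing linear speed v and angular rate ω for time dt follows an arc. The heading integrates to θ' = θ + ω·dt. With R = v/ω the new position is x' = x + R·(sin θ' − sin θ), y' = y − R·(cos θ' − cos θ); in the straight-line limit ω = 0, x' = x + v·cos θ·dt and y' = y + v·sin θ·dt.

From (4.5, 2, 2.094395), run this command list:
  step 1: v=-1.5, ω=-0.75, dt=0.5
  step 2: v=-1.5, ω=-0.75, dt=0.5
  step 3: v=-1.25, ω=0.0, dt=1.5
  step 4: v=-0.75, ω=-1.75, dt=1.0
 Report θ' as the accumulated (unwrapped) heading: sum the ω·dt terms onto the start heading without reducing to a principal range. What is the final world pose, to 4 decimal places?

(3.7093, -1.5737, -0.4056)

step 1: θ'=1.7194 (R=2.0000) → pose (4.7459, 1.2961, 1.7194)
step 2: θ'=1.3444 (R=2.0000) → pose (4.7169, 0.5511, 1.3444)
step 3: θ'=1.3444 (straight) → pose (4.2960, -1.2761, 1.3444)
step 4: θ'=-0.4056 (R=0.4286) → pose (3.7093, -1.5737, -0.4056)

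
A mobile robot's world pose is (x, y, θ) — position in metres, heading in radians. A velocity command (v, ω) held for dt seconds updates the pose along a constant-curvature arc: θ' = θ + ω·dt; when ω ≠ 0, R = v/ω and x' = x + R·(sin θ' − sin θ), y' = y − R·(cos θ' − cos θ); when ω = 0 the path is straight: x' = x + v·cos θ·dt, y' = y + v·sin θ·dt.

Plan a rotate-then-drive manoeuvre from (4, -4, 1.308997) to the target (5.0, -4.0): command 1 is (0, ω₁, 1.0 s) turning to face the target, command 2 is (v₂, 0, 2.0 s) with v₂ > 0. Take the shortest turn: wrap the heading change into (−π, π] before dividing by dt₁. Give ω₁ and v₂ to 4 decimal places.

heading to target = atan2(-4−-4, 5−4) = 0.0000
Δθ = wrap(0.0000 − 1.3090) = -1.3090; ω₁ = Δθ/dt₁ = -1.3090
distance = √((5−4)² + (-4−-4)²) = 1.0000; v₂ = distance/dt₂ = 0.5000

ω₁ = -1.3090, v₂ = 0.5000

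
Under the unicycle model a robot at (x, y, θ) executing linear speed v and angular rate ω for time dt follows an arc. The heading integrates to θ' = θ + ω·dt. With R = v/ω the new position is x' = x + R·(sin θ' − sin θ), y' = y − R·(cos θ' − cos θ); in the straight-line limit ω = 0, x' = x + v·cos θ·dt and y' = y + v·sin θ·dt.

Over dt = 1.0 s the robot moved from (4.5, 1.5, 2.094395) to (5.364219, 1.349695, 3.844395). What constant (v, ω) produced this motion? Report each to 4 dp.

Δθ = 3.844395 − 2.094395 = 1.750000
ω = Δθ/dt = 1.750000/1.0 = 1.7500
R = Δx/(sin θ' − sin θ) = -0.5714
v = R·ω = -0.5714·1.7500 = -1.0000

v = -1.0000, ω = 1.7500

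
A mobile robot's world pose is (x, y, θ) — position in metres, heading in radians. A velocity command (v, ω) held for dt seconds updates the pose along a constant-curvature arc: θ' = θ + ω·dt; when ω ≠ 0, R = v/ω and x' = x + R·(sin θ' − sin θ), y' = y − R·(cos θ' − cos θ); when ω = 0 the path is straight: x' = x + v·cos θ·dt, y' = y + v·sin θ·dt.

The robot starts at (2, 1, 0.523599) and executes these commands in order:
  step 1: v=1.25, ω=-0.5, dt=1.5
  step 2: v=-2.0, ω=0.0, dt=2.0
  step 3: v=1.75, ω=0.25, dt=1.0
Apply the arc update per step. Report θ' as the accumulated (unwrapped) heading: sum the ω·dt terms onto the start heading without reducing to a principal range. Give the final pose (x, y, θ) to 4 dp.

(1.6497, 1.9923, 0.0236)

step 1: θ'=-0.2264 (R=-2.5000) → pose (3.8112, 1.2711, -0.2264)
step 2: θ'=-0.2264 (straight) → pose (-0.0867, 2.1690, -0.2264)
step 3: θ'=0.0236 (R=7.0000) → pose (1.6497, 1.9923, 0.0236)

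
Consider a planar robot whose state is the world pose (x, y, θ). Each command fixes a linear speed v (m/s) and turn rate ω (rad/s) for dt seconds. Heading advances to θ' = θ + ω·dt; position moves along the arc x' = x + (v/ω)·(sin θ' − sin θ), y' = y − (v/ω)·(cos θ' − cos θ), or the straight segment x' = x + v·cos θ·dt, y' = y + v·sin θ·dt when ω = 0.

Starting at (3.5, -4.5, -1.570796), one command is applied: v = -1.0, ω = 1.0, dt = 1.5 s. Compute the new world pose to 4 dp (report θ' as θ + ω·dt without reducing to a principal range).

θ' = -1.5708 + 1.0·1.5 = -0.0708
R = v/ω = -1.0/1.0 = -1.0000
x' = 3.5 + -1.0000·(sin -0.0708 − sin -1.5708) = 2.5707
y' = -4.5 − -1.0000·(cos -0.0708 − cos -1.5708) = -3.5025

(2.5707, -3.5025, -0.0708)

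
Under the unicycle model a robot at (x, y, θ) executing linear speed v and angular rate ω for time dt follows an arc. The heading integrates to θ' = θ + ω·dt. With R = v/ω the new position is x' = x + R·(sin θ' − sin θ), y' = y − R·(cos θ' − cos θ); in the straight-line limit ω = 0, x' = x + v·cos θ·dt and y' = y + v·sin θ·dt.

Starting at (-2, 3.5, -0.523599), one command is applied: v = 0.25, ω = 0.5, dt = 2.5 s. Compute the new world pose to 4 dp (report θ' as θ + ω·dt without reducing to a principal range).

θ' = -0.5236 + 0.5·2.5 = 0.7264
R = v/ω = 0.25/0.5 = 0.5000
x' = -2 + 0.5000·(sin 0.7264 − sin -0.5236) = -1.4179
y' = 3.5 − 0.5000·(cos 0.7264 − cos -0.5236) = 3.5592

(-1.4179, 3.5592, 0.7264)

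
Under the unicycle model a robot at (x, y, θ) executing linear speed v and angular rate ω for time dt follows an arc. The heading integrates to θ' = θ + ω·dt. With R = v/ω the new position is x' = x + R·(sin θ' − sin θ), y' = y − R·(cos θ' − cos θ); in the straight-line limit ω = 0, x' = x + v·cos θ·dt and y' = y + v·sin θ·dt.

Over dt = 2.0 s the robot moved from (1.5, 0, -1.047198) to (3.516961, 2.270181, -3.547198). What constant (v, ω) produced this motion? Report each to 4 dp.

Δθ = -3.547198 − -1.047198 = -2.500000
ω = Δθ/dt = -2.500000/2.0 = -1.2500
R = −Δy/(cos θ' − cos θ) = 1.6000
v = R·ω = 1.6000·-1.2500 = -2.0000

v = -2.0000, ω = -1.2500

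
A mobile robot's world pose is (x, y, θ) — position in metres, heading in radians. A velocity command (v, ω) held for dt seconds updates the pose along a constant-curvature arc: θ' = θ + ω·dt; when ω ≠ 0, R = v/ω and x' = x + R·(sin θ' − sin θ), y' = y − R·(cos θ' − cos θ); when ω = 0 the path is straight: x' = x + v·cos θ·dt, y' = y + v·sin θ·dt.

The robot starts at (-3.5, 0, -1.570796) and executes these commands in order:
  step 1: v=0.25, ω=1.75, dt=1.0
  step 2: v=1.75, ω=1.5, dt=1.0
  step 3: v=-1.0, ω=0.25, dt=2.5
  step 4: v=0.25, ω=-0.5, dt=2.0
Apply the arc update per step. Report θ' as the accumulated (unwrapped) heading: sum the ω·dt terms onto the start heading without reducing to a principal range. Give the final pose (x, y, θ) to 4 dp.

(-1.4858, -0.6448, 1.3042)

step 1: θ'=0.1792 (R=0.1429) → pose (-3.3317, -0.1406, 0.1792)
step 2: θ'=1.6792 (R=1.1667) → pose (-2.3798, 1.1336, 1.6792)
step 3: θ'=2.3042 (R=-4.0000) → pose (-1.3749, -1.1112, 2.3042)
step 4: θ'=1.3042 (R=-0.5000) → pose (-1.4858, -0.6448, 1.3042)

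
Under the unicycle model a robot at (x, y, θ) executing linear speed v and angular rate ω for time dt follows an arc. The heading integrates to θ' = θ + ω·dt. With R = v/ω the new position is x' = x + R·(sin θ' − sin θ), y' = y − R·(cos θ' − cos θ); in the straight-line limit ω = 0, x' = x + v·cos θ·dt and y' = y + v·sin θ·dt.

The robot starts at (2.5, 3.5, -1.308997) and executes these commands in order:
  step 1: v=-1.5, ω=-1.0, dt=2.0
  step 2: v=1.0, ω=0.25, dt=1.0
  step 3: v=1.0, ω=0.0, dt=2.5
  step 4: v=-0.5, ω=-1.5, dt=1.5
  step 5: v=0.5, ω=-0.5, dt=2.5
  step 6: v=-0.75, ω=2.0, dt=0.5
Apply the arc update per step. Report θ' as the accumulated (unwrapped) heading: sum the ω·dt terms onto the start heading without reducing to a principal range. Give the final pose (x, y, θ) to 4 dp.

(1.7631, 5.0042, -5.5590)

step 1: θ'=-3.3090 (R=1.5000) → pose (4.1988, 5.3673, -3.3090)
step 2: θ'=-3.0590 (R=4.0000) → pose (3.2023, 5.4095, -3.0590)
step 3: θ'=-3.0590 (straight) → pose (0.7108, 5.2033, -3.0590)
step 4: θ'=-5.3090 (R=0.3333) → pose (1.0141, 4.6838, -5.3090)
step 5: θ'=-6.5590 (R=-1.0000) → pose (2.1137, 5.0842, -6.5590)
step 6: θ'=-5.5590 (R=-0.3750) → pose (1.7631, 5.0042, -5.5590)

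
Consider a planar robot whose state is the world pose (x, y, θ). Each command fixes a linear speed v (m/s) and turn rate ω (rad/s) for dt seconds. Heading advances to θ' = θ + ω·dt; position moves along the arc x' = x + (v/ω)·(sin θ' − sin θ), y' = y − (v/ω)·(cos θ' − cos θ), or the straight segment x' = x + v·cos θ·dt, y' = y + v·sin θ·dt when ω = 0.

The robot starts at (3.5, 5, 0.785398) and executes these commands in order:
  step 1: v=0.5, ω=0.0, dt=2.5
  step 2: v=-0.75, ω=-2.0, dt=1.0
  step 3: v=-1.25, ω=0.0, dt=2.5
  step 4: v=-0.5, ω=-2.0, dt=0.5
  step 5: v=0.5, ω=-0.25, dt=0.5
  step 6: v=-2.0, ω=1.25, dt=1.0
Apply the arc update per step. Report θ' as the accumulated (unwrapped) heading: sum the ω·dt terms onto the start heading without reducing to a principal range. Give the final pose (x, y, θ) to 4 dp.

step 1: θ'=0.7854 (straight) → pose (4.3839, 5.8839, 0.7854)
step 2: θ'=-1.2146 (R=0.3750) → pose (3.7673, 6.0183, -1.2146)
step 3: θ'=-1.2146 (straight) → pose (2.6775, 8.9471, -1.2146)
step 4: θ'=-2.2146 (R=0.2500) → pose (2.7119, 9.1844, -2.2146)
step 5: θ'=-2.3396 (R=-2.0000) → pose (2.5497, 8.9943, -2.3396)
step 6: θ'=-1.0896 (R=-1.6000) → pose (2.8181, 10.8473, -1.0896)

(2.8181, 10.8473, -1.0896)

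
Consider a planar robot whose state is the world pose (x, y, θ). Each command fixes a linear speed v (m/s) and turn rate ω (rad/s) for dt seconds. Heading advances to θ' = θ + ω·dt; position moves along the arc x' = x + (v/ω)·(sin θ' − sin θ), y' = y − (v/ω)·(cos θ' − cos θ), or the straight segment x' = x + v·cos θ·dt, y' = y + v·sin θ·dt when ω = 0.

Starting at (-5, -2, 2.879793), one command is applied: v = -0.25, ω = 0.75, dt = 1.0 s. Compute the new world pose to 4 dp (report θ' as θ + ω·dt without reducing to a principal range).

(-4.7574, -1.9724, 3.6298)

θ' = 2.8798 + 0.75·1.0 = 3.6298
R = v/ω = -0.25/0.75 = -0.3333
x' = -5 + -0.3333·(sin 3.6298 − sin 2.8798) = -4.7574
y' = -2 − -0.3333·(cos 3.6298 − cos 2.8798) = -1.9724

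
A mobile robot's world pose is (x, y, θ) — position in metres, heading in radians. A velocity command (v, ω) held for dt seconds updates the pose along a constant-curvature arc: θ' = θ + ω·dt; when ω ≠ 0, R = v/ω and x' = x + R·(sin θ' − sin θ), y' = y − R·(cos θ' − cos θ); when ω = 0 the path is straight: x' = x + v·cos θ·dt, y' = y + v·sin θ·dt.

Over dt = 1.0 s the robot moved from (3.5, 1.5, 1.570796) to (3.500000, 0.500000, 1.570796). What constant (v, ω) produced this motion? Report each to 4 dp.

Δθ = 1.570796 − 1.570796 = 0.000000
ω = Δθ/dt = 0.000000/1.0 = 0.0000
ω = 0 → v = (Δx·cos θ + Δy·sin θ)/dt = -1.0000

v = -1.0000, ω = 0.0000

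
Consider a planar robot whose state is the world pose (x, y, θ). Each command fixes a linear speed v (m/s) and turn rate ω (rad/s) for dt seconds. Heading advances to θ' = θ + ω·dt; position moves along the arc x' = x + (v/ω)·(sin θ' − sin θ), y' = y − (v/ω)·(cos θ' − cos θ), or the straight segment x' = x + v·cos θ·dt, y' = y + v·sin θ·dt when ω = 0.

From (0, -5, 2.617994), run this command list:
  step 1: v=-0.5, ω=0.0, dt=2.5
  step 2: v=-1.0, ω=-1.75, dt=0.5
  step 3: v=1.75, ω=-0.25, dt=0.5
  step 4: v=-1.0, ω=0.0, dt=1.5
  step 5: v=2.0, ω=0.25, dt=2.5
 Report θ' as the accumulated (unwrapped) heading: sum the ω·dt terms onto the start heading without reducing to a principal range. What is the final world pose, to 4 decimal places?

(-0.3966, -2.0469, 2.2430)

step 1: θ'=2.6180 (straight) → pose (1.0825, -5.6250, 2.6180)
step 2: θ'=1.7430 (R=0.5714) → pose (1.3598, -6.0220, 1.7430)
step 3: θ'=1.6180 (R=-7.0000) → pose (1.2641, -5.1528, 1.6180)
step 4: θ'=1.6180 (straight) → pose (1.3348, -6.6511, 1.6180)
step 5: θ'=2.2430 (R=8.0000) → pose (-0.3966, -2.0469, 2.2430)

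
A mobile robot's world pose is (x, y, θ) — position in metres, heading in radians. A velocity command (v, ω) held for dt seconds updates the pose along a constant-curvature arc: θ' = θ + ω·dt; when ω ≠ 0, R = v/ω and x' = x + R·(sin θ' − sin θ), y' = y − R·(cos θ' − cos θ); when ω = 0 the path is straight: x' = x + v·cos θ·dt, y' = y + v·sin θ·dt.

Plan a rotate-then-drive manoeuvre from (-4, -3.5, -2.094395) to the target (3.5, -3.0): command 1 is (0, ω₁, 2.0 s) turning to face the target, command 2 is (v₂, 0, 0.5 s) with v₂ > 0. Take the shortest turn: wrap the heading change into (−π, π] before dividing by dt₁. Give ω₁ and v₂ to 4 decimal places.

heading to target = atan2(-3−-3.5, 3.5−-4) = 0.0666
Δθ = wrap(0.0666 − -2.0944) = 2.1610; ω₁ = Δθ/dt₁ = 1.0805
distance = √((3.5−-4)² + (-3−-3.5)²) = 7.5166; v₂ = distance/dt₂ = 15.0333

ω₁ = 1.0805, v₂ = 15.0333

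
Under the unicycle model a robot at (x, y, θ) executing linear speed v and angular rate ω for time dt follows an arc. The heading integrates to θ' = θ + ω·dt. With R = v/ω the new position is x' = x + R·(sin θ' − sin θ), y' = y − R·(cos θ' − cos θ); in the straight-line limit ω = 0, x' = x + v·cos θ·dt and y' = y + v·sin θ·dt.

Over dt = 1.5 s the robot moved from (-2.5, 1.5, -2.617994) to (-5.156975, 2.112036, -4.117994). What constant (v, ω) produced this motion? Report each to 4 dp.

v = 2.0000, ω = -1.0000

Δθ = -4.117994 − -2.617994 = -1.500000
ω = Δθ/dt = -1.500000/1.5 = -1.0000
R = Δx/(sin θ' − sin θ) = -2.0000
v = R·ω = -2.0000·-1.0000 = 2.0000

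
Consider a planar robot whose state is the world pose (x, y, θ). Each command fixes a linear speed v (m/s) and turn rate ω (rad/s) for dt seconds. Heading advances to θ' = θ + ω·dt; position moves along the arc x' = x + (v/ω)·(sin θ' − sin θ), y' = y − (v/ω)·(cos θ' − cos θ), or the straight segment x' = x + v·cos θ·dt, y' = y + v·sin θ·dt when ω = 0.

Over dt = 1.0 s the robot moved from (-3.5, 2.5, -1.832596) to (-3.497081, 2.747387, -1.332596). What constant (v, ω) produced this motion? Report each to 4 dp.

v = -0.2500, ω = 0.5000

Δθ = -1.332596 − -1.832596 = 0.500000
ω = Δθ/dt = 0.500000/1.0 = 0.5000
R = −Δy/(cos θ' − cos θ) = -0.5000
v = R·ω = -0.5000·0.5000 = -0.2500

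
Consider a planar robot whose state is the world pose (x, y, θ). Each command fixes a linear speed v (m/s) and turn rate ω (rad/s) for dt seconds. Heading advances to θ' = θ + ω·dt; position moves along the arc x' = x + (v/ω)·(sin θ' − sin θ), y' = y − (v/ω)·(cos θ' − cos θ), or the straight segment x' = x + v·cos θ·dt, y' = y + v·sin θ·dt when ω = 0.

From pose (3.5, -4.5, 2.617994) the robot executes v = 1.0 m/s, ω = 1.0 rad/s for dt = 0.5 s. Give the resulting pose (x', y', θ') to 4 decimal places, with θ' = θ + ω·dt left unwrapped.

θ' = 2.6180 + 1.0·0.5 = 3.1180
R = v/ω = 1.0/1.0 = 1.0000
x' = 3.5 + 1.0000·(sin 3.1180 − sin 2.6180) = 3.0236
y' = -4.5 − 1.0000·(cos 3.1180 − cos 2.6180) = -4.3663

(3.0236, -4.3663, 3.1180)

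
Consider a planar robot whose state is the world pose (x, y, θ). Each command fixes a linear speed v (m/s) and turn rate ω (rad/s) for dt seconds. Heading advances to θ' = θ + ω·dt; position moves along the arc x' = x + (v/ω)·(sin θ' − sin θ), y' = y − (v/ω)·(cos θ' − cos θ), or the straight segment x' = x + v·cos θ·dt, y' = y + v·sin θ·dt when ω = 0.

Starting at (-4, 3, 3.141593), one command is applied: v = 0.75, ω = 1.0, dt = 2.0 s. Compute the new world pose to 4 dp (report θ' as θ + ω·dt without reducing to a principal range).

θ' = 3.1416 + 1.0·2.0 = 5.1416
R = v/ω = 0.75/1.0 = 0.7500
x' = -4 + 0.7500·(sin 5.1416 − sin 3.1416) = -4.6820
y' = 3 − 0.7500·(cos 5.1416 − cos 3.1416) = 1.9379

(-4.6820, 1.9379, 5.1416)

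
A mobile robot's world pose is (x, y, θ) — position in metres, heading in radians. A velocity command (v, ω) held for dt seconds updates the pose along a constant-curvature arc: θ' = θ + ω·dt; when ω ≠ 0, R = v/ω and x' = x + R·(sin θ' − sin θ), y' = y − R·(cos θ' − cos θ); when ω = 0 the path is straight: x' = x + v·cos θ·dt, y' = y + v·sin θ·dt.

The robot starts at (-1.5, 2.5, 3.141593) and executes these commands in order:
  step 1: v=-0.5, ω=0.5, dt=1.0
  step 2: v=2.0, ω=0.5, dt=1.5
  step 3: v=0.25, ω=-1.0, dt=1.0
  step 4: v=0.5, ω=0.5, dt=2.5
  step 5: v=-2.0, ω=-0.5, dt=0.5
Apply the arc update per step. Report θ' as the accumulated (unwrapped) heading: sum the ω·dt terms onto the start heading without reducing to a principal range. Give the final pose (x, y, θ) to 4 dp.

(-3.6303, 0.2901, 4.3916)

step 1: θ'=3.6416 (R=-1.0000) → pose (-1.0206, 2.6224, 3.6416)
step 2: θ'=4.3916 (R=4.0000) → pose (-2.8988, 0.3734, 4.3916)
step 3: θ'=3.3916 (R=-0.2500) → pose (-3.0742, 0.2100, 3.3916)
step 4: θ'=4.6416 (R=1.0000) → pose (-3.8243, -0.6882, 4.6416)
step 5: θ'=4.3916 (R=4.0000) → pose (-3.6303, 0.2901, 4.3916)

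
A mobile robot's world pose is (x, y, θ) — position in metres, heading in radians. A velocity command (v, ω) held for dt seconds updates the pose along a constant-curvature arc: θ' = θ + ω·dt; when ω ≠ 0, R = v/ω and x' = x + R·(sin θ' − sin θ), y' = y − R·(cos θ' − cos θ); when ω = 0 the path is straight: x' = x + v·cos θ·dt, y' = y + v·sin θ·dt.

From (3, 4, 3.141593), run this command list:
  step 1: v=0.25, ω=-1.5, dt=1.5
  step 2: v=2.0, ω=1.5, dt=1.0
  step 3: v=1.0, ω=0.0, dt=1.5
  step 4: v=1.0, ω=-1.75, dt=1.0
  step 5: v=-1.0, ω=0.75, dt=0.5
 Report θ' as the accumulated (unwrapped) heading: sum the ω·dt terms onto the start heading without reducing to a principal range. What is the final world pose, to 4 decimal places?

(1.3559, 7.6164, 1.0166)

step 1: θ'=0.8916 (R=-0.1667) → pose (2.8703, 4.2714, 0.8916)
step 2: θ'=2.3916 (R=1.3333) → pose (2.7417, 6.0845, 2.3916)
step 3: θ'=2.3916 (straight) → pose (1.6442, 7.1070, 2.3916)
step 4: θ'=0.6416 (R=-0.5714) → pose (1.6917, 7.9829, 0.6416)
step 5: θ'=1.0166 (R=-1.3333) → pose (1.3559, 7.6164, 1.0166)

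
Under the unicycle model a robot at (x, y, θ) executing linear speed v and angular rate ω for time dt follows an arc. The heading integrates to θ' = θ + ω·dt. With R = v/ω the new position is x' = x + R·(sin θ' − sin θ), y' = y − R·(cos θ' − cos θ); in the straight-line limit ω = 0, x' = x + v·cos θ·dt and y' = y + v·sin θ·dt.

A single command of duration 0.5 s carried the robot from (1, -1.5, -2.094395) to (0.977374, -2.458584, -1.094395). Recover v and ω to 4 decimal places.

Δθ = -1.094395 − -2.094395 = 1.000000
ω = Δθ/dt = 1.000000/0.5 = 2.0000
R = −Δy/(cos θ' − cos θ) = 1.0000
v = R·ω = 1.0000·2.0000 = 2.0000

v = 2.0000, ω = 2.0000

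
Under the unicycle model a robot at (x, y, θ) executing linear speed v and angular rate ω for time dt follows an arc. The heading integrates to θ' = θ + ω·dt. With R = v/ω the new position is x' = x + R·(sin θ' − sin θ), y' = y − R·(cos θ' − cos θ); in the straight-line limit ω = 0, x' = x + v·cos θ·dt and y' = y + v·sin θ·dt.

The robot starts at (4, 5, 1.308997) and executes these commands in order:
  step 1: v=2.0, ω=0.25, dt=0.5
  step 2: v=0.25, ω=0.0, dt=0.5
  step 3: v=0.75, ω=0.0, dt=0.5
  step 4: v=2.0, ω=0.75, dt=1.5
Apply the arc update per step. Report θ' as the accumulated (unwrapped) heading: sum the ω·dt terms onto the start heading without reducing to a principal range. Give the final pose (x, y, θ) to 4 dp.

(3.0915, 9.0653, 2.5590)

step 1: θ'=1.4340 (R=8.0000) → pose (4.1979, 5.9796, 1.4340)
step 2: θ'=1.4340 (straight) → pose (4.2149, 6.1034, 1.4340)
step 3: θ'=1.4340 (straight) → pose (4.2660, 6.4749, 1.4340)
step 4: θ'=2.5590 (R=2.6667) → pose (3.0915, 9.0653, 2.5590)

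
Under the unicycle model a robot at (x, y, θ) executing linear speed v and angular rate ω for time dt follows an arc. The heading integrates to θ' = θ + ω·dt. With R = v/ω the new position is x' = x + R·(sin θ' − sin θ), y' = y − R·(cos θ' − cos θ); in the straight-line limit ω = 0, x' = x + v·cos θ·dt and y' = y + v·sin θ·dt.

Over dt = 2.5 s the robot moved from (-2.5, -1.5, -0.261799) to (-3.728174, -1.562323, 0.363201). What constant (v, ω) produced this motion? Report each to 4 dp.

Δθ = 0.363201 − -0.261799 = 0.625000
ω = Δθ/dt = 0.625000/2.5 = 0.2500
R = Δx/(sin θ' − sin θ) = -2.0000
v = R·ω = -2.0000·0.2500 = -0.5000

v = -0.5000, ω = 0.2500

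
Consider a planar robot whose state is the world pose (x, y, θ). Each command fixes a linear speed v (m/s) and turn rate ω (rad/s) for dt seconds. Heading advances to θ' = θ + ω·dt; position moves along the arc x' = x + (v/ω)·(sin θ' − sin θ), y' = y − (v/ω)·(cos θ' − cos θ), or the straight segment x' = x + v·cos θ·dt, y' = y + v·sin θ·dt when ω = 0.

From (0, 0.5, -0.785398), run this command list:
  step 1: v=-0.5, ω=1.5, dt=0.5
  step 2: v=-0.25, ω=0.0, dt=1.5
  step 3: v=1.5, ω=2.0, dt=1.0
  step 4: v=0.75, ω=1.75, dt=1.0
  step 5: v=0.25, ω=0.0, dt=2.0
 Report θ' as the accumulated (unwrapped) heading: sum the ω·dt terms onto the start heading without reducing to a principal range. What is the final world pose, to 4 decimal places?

step 1: θ'=-0.0354 (R=-0.3333) → pose (-0.2239, 0.5974, -0.0354)
step 2: θ'=-0.0354 (straight) → pose (-0.5987, 0.6107, -0.0354)
step 3: θ'=1.9646 (R=0.7500) → pose (0.1205, 1.6480, 1.9646)
step 4: θ'=3.7146 (R=0.4286) → pose (-0.5077, 1.8437, 3.7146)
step 5: θ'=3.7146 (straight) → pose (-0.9278, 1.5726, 3.7146)

(-0.9278, 1.5726, 3.7146)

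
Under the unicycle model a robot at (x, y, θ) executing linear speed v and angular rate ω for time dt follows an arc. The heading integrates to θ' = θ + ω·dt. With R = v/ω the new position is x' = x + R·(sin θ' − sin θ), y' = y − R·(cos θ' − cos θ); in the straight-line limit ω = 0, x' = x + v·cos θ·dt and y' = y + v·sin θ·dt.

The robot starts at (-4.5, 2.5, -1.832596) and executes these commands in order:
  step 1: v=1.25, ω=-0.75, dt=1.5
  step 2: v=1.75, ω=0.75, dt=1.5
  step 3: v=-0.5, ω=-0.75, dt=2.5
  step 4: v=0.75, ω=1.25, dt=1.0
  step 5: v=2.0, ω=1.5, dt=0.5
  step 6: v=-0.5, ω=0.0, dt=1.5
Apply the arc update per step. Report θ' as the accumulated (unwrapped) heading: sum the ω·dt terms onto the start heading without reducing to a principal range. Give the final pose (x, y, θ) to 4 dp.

step 1: θ'=-2.9576 (R=-1.6667) → pose (-5.8049, 1.2928, -2.9576)
step 2: θ'=-1.8326 (R=2.3333) → pose (-7.6319, -0.3972, -1.8326)
step 3: θ'=-3.7076 (R=0.6667) → pose (-6.6304, -0.0070, -3.7076)
step 4: θ'=-2.4576 (R=0.6000) → pose (-7.3313, -0.0484, -2.4576)
step 5: θ'=-1.7076 (R=1.3333) → pose (-7.8096, -0.9000, -1.7076)
step 6: θ'=-1.7076 (straight) → pose (-7.7074, -0.1570, -1.7076)

(-7.7074, -0.1570, -1.7076)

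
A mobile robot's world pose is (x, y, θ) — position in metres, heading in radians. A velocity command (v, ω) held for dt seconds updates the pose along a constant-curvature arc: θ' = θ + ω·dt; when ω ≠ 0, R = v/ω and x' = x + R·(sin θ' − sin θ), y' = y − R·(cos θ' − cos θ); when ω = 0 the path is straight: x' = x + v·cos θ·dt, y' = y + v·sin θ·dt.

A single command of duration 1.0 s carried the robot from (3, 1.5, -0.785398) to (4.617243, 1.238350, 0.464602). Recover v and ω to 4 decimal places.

v = 1.7500, ω = 1.2500

Δθ = 0.464602 − -0.785398 = 1.250000
ω = Δθ/dt = 1.250000/1.0 = 1.2500
R = Δx/(sin θ' − sin θ) = 1.4000
v = R·ω = 1.4000·1.2500 = 1.7500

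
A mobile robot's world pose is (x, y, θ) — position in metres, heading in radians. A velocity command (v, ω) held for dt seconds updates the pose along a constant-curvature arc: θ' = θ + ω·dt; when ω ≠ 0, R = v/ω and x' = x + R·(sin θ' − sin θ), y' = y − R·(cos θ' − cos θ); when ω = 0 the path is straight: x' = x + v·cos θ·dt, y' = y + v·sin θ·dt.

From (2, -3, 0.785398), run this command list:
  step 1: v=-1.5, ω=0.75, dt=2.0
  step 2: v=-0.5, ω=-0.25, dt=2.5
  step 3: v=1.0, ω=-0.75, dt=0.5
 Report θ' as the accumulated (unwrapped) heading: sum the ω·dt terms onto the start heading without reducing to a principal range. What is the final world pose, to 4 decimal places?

(2.4334, -6.3618, 1.2854)

step 1: θ'=2.2854 (R=-2.0000) → pose (1.9035, -5.7248, 2.2854)
step 2: θ'=1.6604 (R=2.0000) → pose (2.3848, -6.8565, 1.6604)
step 3: θ'=1.2854 (R=-1.3333) → pose (2.4334, -6.3618, 1.2854)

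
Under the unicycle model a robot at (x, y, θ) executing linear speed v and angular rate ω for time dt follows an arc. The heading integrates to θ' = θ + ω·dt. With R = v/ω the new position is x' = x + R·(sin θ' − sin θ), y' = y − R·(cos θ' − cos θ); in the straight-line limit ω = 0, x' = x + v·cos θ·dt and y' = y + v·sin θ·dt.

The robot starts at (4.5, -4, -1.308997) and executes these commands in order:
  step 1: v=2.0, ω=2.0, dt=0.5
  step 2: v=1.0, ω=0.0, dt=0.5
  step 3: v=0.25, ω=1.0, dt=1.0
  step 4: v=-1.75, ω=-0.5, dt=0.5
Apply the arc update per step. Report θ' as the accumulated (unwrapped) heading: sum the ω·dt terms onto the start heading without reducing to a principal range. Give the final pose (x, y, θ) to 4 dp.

step 1: θ'=-0.3090 (R=1.0000) → pose (5.1618, -4.6938, -0.3090)
step 2: θ'=-0.3090 (straight) → pose (5.6381, -4.8459, -0.3090)
step 3: θ'=0.6910 (R=0.2500) → pose (5.8735, -4.8004, 0.6910)
step 4: θ'=0.4410 (R=3.5000) → pose (5.1369, -5.2684, 0.4410)

(5.1369, -5.2684, 0.4410)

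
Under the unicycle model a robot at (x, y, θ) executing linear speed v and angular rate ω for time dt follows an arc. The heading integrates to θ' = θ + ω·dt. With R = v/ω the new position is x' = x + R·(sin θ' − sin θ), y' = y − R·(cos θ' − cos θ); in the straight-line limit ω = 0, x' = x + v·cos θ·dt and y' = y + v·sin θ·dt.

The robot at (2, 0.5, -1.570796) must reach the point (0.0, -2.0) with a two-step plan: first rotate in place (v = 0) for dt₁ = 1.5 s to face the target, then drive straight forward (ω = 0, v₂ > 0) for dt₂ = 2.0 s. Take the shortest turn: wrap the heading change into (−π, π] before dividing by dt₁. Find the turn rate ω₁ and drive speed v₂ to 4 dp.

heading to target = atan2(-2−0.5, 0−2) = -2.2455
Δθ = wrap(-2.2455 − -1.5708) = -0.6747; ω₁ = Δθ/dt₁ = -0.4498
distance = √((0−2)² + (-2−0.5)²) = 3.2016; v₂ = distance/dt₂ = 1.6008

ω₁ = -0.4498, v₂ = 1.6008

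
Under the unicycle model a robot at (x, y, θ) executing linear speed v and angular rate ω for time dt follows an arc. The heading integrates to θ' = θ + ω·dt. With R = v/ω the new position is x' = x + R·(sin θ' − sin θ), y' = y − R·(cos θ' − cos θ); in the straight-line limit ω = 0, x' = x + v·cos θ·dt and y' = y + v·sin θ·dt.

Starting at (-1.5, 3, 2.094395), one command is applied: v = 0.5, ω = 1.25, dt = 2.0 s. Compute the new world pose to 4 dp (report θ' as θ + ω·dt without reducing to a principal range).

(-2.2436, 2.8471, 4.5944)

θ' = 2.0944 + 1.25·2.0 = 4.5944
R = v/ω = 0.5/1.25 = 0.4000
x' = -1.5 + 0.4000·(sin 4.5944 − sin 2.0944) = -2.2436
y' = 3 − 0.4000·(cos 4.5944 − cos 2.0944) = 2.8471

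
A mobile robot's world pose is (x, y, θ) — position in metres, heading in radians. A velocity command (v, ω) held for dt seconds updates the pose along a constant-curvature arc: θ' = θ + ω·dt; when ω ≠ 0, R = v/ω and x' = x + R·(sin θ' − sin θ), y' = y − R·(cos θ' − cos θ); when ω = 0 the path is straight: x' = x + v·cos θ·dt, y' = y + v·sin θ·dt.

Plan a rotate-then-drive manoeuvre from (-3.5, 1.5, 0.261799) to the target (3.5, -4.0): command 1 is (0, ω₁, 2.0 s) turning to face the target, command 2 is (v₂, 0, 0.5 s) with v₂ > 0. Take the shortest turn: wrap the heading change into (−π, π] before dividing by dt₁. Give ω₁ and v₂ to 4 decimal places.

heading to target = atan2(-4−1.5, 3.5−-3.5) = -0.6660
Δθ = wrap(-0.6660 − 0.2618) = -0.9278; ω₁ = Δθ/dt₁ = -0.4639
distance = √((3.5−-3.5)² + (-4−1.5)²) = 8.9022; v₂ = distance/dt₂ = 17.8045

ω₁ = -0.4639, v₂ = 17.8045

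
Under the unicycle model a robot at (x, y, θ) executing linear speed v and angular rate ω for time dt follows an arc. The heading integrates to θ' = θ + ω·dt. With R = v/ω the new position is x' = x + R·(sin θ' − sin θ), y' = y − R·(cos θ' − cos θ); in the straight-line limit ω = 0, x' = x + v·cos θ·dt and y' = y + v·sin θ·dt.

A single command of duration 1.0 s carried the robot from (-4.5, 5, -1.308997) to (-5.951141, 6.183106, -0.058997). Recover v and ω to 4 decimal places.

Δθ = -0.058997 − -1.308997 = 1.250000
ω = Δθ/dt = 1.250000/1.0 = 1.2500
R = Δx/(sin θ' − sin θ) = -1.6000
v = R·ω = -1.6000·1.2500 = -2.0000

v = -2.0000, ω = 1.2500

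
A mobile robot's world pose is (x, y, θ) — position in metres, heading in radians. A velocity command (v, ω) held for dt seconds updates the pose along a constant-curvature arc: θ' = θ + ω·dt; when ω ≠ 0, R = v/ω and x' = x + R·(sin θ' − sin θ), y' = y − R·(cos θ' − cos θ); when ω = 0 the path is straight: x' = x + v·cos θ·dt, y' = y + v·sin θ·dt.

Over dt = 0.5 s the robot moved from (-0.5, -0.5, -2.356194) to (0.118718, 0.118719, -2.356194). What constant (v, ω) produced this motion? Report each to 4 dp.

Δθ = -2.356194 − -2.356194 = 0.000000
ω = Δθ/dt = 0.000000/0.5 = 0.0000
ω = 0 → v = (Δx·cos θ + Δy·sin θ)/dt = -1.7500

v = -1.7500, ω = 0.0000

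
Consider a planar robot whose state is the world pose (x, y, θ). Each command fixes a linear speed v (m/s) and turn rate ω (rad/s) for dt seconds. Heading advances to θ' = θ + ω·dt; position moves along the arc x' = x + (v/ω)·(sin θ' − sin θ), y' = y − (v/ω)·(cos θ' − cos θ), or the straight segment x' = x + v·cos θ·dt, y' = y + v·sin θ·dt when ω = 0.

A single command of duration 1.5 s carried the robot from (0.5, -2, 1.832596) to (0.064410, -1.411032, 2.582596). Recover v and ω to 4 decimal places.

Δθ = 2.582596 − 1.832596 = 0.750000
ω = Δθ/dt = 0.750000/1.5 = 0.5000
R = −Δy/(cos θ' − cos θ) = 1.0000
v = R·ω = 1.0000·0.5000 = 0.5000

v = 0.5000, ω = 0.5000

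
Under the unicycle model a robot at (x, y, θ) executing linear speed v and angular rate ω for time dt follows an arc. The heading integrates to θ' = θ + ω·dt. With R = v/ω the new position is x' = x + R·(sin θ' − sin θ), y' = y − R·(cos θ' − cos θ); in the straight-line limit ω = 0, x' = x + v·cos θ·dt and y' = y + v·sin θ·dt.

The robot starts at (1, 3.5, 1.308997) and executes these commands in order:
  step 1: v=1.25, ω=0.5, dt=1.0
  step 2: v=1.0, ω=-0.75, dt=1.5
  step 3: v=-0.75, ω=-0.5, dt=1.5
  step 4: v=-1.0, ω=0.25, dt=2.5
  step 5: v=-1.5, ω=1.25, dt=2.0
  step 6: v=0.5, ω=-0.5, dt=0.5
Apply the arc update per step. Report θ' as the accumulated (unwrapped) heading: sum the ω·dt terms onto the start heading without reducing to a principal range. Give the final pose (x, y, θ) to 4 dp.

step 1: θ'=1.8090 (R=2.5000) → pose (1.0146, 4.7369, 1.8090)
step 2: θ'=0.6840 (R=-1.3333) → pose (1.4678, 6.0849, 0.6840)
step 3: θ'=-0.0660 (R=1.5000) → pose (0.4210, 5.7508, -0.0660)
step 4: θ'=0.5590 (R=-4.0000) → pose (-1.9642, 5.1506, 0.5590)
step 5: θ'=3.0590 (R=-1.2000) → pose (-1.4268, 2.9374, 3.0590)
step 6: θ'=2.8090 (R=-1.0000) → pose (-1.6708, 2.9888, 2.8090)

(-1.6708, 2.9888, 2.8090)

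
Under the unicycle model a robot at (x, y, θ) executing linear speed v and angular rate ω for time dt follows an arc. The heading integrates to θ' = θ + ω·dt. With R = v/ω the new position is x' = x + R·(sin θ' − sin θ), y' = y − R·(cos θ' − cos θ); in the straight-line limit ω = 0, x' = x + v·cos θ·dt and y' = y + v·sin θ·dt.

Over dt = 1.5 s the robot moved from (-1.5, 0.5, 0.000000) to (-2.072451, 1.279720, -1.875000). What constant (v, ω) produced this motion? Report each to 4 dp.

v = -0.7500, ω = -1.2500

Δθ = -1.875000 − 0.000000 = -1.875000
ω = Δθ/dt = -1.875000/1.5 = -1.2500
R = −Δy/(cos θ' − cos θ) = 0.6000
v = R·ω = 0.6000·-1.2500 = -0.7500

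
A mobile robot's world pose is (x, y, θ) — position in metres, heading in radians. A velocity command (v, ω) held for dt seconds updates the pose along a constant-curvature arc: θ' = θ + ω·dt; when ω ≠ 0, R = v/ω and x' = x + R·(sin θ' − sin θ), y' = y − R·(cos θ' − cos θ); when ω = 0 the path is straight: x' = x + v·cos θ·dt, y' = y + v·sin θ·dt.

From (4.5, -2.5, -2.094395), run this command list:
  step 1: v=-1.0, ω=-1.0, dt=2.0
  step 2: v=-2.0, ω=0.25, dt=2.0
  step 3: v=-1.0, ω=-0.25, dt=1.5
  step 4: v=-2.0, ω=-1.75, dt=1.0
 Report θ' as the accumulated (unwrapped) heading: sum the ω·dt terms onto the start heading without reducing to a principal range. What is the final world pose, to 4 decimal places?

step 1: θ'=-4.0944 (R=1.0000) → pose (6.1811, -2.4206, -4.0944)
step 2: θ'=-3.5944 (R=-8.0000) → pose (9.2015, -4.9792, -3.5944)
step 3: θ'=-3.9694 (R=4.0000) → pose (10.3973, -5.8701, -3.9694)
step 4: θ'=-5.7194 (R=1.1429) → pose (10.1664, -7.6092, -5.7194)

(10.1664, -7.6092, -5.7194)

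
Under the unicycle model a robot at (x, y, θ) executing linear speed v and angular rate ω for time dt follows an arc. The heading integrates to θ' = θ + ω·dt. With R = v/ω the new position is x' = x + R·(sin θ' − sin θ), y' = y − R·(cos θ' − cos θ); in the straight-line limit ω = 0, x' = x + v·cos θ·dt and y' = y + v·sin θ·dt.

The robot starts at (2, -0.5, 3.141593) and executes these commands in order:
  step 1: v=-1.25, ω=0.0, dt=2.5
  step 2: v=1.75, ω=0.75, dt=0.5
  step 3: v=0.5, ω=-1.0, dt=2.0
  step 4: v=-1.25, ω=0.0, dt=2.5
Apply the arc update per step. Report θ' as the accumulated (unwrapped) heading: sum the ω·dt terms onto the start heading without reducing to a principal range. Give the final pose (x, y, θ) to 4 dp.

(3.4187, -3.2902, 1.5166)

step 1: θ'=3.1416 (straight) → pose (5.1250, -0.5000, 3.1416)
step 2: θ'=3.5166 (R=2.3333) → pose (4.2704, -0.6621, 3.5166)
step 3: θ'=1.5166 (R=-0.5000) → pose (3.5880, -0.1698, 1.5166)
step 4: θ'=1.5166 (straight) → pose (3.4187, -3.2902, 1.5166)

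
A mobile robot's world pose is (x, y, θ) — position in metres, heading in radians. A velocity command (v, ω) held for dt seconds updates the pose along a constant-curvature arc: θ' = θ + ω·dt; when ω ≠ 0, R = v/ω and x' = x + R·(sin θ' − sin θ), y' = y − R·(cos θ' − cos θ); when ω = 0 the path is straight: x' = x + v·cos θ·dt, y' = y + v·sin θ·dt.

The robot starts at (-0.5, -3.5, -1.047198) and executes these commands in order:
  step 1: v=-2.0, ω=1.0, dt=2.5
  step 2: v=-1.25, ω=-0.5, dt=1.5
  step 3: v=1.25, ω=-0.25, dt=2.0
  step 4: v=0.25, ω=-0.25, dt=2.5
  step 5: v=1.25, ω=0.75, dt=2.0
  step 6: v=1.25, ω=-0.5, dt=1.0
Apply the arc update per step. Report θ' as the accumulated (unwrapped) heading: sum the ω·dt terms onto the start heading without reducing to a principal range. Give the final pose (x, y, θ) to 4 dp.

step 1: θ'=1.4528 (R=-2.0000) → pose (-4.2181, -4.2646, 1.4528)
step 2: θ'=0.7028 (R=2.5000) → pose (-5.0849, -5.8778, 0.7028)
step 3: θ'=0.2028 (R=-5.0000) → pose (-2.8601, -4.7955, 0.2028)
step 4: θ'=-0.4222 (R=-1.0000) → pose (-2.2490, -4.8628, -0.4222)
step 5: θ'=1.0778 (R=1.6667) → pose (-0.0978, -4.1313, 1.0778)
step 6: θ'=0.5778 (R=-2.5000) → pose (0.7390, -3.2203, 0.5778)

(0.7390, -3.2203, 0.5778)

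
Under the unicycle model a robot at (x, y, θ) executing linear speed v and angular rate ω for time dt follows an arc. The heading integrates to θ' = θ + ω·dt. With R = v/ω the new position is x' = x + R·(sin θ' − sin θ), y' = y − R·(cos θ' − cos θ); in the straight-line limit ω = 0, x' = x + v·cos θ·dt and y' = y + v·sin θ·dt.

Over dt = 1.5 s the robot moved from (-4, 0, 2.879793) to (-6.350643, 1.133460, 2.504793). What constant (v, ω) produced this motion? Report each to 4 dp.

v = 1.7500, ω = -0.2500

Δθ = 2.504793 − 2.879793 = -0.375000
ω = Δθ/dt = -0.375000/1.5 = -0.2500
R = Δx/(sin θ' − sin θ) = -7.0000
v = R·ω = -7.0000·-0.2500 = 1.7500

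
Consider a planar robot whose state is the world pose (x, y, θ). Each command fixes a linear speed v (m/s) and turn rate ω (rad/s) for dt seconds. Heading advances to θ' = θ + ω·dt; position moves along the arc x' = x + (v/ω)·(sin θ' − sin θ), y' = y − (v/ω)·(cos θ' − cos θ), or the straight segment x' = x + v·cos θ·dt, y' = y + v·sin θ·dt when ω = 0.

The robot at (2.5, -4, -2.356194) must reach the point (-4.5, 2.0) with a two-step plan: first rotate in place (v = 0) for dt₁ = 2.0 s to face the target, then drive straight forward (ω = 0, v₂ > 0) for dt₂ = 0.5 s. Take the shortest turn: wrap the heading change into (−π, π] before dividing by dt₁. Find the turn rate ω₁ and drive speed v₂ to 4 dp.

heading to target = atan2(2−-4, -4.5−2.5) = 2.4330
Δθ = wrap(2.4330 − -2.3562) = -1.4940; ω₁ = Δθ/dt₁ = -0.7470
distance = √((-4.5−2.5)² + (2−-4)²) = 9.2195; v₂ = distance/dt₂ = 18.4391

ω₁ = -0.7470, v₂ = 18.4391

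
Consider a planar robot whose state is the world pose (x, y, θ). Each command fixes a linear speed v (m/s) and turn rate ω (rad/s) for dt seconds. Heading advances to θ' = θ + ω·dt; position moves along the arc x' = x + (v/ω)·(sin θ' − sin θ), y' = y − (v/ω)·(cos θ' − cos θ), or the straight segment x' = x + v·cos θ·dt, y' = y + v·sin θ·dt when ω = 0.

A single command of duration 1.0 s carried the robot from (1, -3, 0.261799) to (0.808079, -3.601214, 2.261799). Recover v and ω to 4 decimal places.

Δθ = 2.261799 − 0.261799 = 2.000000
ω = Δθ/dt = 2.000000/1.0 = 2.0000
R = −Δy/(cos θ' − cos θ) = -0.3750
v = R·ω = -0.3750·2.0000 = -0.7500

v = -0.7500, ω = 2.0000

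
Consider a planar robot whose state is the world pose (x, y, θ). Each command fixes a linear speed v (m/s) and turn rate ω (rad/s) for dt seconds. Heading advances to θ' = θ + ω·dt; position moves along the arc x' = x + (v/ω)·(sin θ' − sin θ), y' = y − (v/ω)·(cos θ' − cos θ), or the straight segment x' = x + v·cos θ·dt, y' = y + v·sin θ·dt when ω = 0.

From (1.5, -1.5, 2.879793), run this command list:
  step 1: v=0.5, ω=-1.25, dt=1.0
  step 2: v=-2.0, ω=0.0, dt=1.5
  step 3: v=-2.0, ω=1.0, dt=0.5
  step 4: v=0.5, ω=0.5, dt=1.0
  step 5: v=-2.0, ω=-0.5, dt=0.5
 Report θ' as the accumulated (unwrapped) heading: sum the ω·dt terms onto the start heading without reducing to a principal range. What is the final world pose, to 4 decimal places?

(2.1259, -5.3263, 2.3798)

step 1: θ'=1.6298 (R=-0.4000) → pose (1.2042, -1.1372, 1.6298)
step 2: θ'=1.6298 (straight) → pose (1.3811, -4.1320, 1.6298)
step 3: θ'=2.1298 (R=-2.0000) → pose (1.6821, -5.0747, 2.1298)
step 4: θ'=2.6298 (R=1.0000) → pose (1.3240, -4.7332, 2.6298)
step 5: θ'=2.3798 (R=4.0000) → pose (2.1259, -5.3263, 2.3798)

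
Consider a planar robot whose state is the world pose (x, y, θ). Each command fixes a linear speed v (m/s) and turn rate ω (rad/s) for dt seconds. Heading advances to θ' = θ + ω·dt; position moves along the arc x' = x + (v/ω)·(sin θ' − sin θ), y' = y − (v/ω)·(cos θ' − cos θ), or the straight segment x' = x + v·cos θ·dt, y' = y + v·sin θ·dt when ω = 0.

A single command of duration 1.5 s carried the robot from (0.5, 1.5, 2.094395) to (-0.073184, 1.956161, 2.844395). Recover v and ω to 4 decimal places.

v = 0.5000, ω = 0.5000

Δθ = 2.844395 − 2.094395 = 0.750000
ω = Δθ/dt = 0.750000/1.5 = 0.5000
R = Δx/(sin θ' − sin θ) = 1.0000
v = R·ω = 1.0000·0.5000 = 0.5000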